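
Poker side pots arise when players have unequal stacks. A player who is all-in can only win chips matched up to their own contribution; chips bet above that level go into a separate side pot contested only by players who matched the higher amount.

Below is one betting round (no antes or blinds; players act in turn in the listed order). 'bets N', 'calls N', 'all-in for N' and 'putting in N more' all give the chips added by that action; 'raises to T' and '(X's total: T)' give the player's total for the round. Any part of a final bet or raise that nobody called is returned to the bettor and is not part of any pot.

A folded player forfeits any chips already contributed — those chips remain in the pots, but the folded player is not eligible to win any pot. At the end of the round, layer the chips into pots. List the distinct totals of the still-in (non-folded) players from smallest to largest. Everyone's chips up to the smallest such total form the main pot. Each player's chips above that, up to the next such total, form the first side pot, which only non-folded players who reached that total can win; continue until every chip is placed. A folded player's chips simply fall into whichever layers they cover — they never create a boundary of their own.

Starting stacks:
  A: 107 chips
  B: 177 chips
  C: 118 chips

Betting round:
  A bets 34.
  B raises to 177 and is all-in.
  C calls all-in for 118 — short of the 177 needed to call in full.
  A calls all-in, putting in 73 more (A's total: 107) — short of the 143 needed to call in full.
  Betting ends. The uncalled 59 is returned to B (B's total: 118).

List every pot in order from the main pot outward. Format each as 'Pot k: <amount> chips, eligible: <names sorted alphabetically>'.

Pot 1: 321 chips, eligible: A, B, C
Pot 2: 22 chips, eligible: B, C

Derivation:
Contributions (after 59 returned to B): A=107, B=118, C=118
Pot levels (distinct totals of non-folded players): 107, 118
Layer 1-107: 107 each from A, B, C = 107*3 = 321 chips; eligible A, B, C
Layer 108-118: 11 each from B, C = 11*2 = 22 chips; eligible B, C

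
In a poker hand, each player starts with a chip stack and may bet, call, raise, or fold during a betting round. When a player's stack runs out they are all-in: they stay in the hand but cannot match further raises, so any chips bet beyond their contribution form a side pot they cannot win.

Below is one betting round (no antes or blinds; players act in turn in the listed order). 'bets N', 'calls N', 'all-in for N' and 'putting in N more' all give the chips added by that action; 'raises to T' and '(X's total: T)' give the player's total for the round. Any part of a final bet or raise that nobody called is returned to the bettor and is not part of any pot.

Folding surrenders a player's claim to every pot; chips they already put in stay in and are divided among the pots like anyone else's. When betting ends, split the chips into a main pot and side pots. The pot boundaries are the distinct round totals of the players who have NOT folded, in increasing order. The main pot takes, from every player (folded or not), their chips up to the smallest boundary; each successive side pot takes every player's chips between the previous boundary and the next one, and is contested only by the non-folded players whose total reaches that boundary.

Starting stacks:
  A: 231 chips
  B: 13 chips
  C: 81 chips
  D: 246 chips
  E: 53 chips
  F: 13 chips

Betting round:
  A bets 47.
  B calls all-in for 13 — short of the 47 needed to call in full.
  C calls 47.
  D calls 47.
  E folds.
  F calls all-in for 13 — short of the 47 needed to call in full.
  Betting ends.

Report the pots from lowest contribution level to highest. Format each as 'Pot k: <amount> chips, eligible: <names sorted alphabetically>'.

Pot 1: 65 chips, eligible: A, B, C, D, F
Pot 2: 102 chips, eligible: A, C, D

Derivation:
Contributions: A=47, B=13, C=47, D=47, F=13
Folded: E
Pot levels (distinct totals of non-folded players): 13, 47
Layer 1-13: 13 each from A, B, C, D, F = 13*5 = 65 chips; eligible A, B, C, D, F
Layer 14-47: 34 each from A, C, D = 34*3 = 102 chips; eligible A, C, D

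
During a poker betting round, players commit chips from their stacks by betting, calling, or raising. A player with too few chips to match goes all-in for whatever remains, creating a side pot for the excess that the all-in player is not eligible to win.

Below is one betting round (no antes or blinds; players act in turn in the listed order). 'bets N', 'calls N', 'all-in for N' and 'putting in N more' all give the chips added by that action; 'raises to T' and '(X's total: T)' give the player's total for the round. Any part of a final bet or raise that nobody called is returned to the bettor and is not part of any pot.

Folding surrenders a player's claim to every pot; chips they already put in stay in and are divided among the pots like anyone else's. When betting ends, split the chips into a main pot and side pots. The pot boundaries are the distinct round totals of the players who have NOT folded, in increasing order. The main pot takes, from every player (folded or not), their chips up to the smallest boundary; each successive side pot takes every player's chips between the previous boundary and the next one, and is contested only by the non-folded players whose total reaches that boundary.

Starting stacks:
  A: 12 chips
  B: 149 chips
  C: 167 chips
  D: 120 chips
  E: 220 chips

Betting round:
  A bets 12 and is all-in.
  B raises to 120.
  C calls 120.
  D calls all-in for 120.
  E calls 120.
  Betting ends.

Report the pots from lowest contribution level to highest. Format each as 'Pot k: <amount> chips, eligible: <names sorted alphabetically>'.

Pot 1: 60 chips, eligible: A, B, C, D, E
Pot 2: 432 chips, eligible: B, C, D, E

Derivation:
Contributions: A=12, B=120, C=120, D=120, E=120
Pot levels (distinct totals of non-folded players): 12, 120
Layer 1-12: 12 each from A, B, C, D, E = 12*5 = 60 chips; eligible A, B, C, D, E
Layer 13-120: 108 each from B, C, D, E = 108*4 = 432 chips; eligible B, C, D, E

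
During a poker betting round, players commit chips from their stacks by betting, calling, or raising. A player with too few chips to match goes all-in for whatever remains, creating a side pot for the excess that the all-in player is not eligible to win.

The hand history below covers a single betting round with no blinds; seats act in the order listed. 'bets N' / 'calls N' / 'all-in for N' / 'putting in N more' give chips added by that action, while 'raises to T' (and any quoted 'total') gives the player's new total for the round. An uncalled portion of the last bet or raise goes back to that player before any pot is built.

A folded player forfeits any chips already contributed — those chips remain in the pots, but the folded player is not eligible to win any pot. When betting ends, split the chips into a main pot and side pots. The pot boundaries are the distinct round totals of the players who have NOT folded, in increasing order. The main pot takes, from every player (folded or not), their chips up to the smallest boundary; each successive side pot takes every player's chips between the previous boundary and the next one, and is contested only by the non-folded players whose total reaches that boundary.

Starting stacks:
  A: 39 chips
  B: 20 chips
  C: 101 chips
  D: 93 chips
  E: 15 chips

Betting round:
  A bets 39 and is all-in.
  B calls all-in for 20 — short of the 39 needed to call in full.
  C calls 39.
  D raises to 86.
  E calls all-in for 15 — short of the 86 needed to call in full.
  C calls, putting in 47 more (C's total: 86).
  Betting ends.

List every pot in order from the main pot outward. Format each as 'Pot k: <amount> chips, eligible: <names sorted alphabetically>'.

Pot 1: 75 chips, eligible: A, B, C, D, E
Pot 2: 20 chips, eligible: A, B, C, D
Pot 3: 57 chips, eligible: A, C, D
Pot 4: 94 chips, eligible: C, D

Derivation:
Contributions: A=39, B=20, C=86, D=86, E=15
Pot levels (distinct totals of non-folded players): 15, 20, 39, 86
Layer 1-15: 15 each from A, B, C, D, E = 15*5 = 75 chips; eligible A, B, C, D, E
Layer 16-20: 5 each from A, B, C, D = 5*4 = 20 chips; eligible A, B, C, D
Layer 21-39: 19 each from A, C, D = 19*3 = 57 chips; eligible A, C, D
Layer 40-86: 47 each from C, D = 47*2 = 94 chips; eligible C, D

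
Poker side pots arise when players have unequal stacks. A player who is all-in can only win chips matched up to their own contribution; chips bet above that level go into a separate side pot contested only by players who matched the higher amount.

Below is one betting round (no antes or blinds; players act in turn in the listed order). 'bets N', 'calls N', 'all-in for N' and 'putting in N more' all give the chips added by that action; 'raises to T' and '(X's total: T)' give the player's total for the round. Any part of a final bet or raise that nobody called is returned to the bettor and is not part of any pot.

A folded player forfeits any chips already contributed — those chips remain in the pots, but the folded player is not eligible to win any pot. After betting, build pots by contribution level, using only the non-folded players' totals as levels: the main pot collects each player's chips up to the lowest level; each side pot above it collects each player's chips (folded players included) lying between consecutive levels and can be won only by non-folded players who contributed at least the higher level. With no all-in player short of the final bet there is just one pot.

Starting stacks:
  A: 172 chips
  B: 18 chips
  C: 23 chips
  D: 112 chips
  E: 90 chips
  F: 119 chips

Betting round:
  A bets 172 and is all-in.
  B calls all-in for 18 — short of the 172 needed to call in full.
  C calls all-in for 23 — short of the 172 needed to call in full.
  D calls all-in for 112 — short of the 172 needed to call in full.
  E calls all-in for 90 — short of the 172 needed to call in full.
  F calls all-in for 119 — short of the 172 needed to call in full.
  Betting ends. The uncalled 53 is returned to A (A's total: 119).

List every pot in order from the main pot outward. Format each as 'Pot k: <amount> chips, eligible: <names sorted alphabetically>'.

Pot 1: 108 chips, eligible: A, B, C, D, E, F
Pot 2: 25 chips, eligible: A, C, D, E, F
Pot 3: 268 chips, eligible: A, D, E, F
Pot 4: 66 chips, eligible: A, D, F
Pot 5: 14 chips, eligible: A, F

Derivation:
Contributions (after 53 returned to A): A=119, B=18, C=23, D=112, E=90, F=119
Pot levels (distinct totals of non-folded players): 18, 23, 90, 112, 119
Layer 1-18: 18 each from A, B, C, D, E, F = 18*6 = 108 chips; eligible A, B, C, D, E, F
Layer 19-23: 5 each from A, C, D, E, F = 5*5 = 25 chips; eligible A, C, D, E, F
Layer 24-90: 67 each from A, D, E, F = 67*4 = 268 chips; eligible A, D, E, F
Layer 91-112: 22 each from A, D, F = 22*3 = 66 chips; eligible A, D, F
Layer 113-119: 7 each from A, F = 7*2 = 14 chips; eligible A, F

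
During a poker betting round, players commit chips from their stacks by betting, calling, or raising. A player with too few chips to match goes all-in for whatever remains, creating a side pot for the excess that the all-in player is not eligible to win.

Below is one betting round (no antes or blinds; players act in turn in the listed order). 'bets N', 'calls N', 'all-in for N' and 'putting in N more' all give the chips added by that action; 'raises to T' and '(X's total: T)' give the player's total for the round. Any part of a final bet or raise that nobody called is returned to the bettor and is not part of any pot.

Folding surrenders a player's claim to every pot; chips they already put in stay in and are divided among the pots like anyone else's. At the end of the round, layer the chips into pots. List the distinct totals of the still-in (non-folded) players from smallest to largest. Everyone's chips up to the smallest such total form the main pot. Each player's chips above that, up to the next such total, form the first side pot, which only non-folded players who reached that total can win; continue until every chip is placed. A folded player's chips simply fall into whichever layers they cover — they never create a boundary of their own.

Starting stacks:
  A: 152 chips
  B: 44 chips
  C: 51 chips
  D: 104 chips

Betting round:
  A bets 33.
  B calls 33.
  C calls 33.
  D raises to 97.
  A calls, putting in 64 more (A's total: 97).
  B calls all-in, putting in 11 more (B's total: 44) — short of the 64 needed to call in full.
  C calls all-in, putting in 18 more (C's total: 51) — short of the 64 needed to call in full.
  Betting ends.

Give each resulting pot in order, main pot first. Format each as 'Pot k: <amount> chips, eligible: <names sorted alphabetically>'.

Pot 1: 176 chips, eligible: A, B, C, D
Pot 2: 21 chips, eligible: A, C, D
Pot 3: 92 chips, eligible: A, D

Derivation:
Contributions: A=97, B=44, C=51, D=97
Pot levels (distinct totals of non-folded players): 44, 51, 97
Layer 1-44: 44 each from A, B, C, D = 44*4 = 176 chips; eligible A, B, C, D
Layer 45-51: 7 each from A, C, D = 7*3 = 21 chips; eligible A, C, D
Layer 52-97: 46 each from A, D = 46*2 = 92 chips; eligible A, D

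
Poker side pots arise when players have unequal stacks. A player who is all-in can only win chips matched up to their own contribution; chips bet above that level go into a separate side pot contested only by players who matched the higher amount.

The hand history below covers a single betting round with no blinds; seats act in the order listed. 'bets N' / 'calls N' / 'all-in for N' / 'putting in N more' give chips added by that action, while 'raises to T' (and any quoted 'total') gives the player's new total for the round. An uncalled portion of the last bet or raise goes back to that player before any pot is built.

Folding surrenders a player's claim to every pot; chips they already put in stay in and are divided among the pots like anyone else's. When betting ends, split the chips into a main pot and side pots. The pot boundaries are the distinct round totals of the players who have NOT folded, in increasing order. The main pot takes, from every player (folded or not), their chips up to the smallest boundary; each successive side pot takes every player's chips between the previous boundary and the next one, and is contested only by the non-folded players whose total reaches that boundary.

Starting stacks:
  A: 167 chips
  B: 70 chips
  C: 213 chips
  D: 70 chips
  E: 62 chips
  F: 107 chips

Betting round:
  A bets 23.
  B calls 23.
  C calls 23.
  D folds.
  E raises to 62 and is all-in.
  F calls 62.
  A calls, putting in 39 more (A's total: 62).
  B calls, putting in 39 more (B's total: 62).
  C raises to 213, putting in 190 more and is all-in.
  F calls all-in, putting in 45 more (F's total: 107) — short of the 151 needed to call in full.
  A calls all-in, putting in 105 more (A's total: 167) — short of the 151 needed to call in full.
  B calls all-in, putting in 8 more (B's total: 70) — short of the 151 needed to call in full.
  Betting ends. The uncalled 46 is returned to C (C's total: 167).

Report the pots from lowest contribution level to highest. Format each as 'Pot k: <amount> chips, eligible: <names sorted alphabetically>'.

Pot 1: 310 chips, eligible: A, B, C, E, F
Pot 2: 32 chips, eligible: A, B, C, F
Pot 3: 111 chips, eligible: A, C, F
Pot 4: 120 chips, eligible: A, C

Derivation:
Contributions (after 46 returned to C): A=167, B=70, C=167, E=62, F=107
Folded: D
Pot levels (distinct totals of non-folded players): 62, 70, 107, 167
Layer 1-62: 62 each from A, B, C, E, F = 62*5 = 310 chips; eligible A, B, C, E, F
Layer 63-70: 8 each from A, B, C, F = 8*4 = 32 chips; eligible A, B, C, F
Layer 71-107: 37 each from A, C, F = 37*3 = 111 chips; eligible A, C, F
Layer 108-167: 60 each from A, C = 60*2 = 120 chips; eligible A, C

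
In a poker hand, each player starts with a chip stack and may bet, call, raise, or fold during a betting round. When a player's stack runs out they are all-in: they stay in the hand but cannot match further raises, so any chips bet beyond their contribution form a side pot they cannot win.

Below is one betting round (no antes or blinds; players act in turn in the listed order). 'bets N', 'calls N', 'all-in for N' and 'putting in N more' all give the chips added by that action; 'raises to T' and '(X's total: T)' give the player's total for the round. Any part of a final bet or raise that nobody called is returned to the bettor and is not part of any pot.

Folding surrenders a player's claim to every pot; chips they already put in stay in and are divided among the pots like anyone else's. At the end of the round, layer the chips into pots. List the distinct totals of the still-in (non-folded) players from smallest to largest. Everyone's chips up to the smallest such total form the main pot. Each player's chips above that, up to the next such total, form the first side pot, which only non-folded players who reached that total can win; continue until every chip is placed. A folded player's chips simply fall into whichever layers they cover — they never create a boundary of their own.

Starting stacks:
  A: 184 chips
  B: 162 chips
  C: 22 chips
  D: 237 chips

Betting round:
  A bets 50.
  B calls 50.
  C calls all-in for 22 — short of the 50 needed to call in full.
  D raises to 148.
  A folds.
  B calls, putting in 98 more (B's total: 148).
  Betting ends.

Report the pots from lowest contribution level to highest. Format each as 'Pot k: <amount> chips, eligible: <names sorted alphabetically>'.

Pot 1: 88 chips, eligible: B, C, D
Pot 2: 280 chips, eligible: B, D

Derivation:
Contributions: A=50, B=148, C=22, D=148
Folded: A
Pot levels (distinct totals of non-folded players): 22, 148
Layer 1-22: 22 each from A, B, C, D = 22*4 = 88 chips; eligible B, C, D
Layer 23-148: A 28 + B 126 + D 126 = 280 chips; eligible B, D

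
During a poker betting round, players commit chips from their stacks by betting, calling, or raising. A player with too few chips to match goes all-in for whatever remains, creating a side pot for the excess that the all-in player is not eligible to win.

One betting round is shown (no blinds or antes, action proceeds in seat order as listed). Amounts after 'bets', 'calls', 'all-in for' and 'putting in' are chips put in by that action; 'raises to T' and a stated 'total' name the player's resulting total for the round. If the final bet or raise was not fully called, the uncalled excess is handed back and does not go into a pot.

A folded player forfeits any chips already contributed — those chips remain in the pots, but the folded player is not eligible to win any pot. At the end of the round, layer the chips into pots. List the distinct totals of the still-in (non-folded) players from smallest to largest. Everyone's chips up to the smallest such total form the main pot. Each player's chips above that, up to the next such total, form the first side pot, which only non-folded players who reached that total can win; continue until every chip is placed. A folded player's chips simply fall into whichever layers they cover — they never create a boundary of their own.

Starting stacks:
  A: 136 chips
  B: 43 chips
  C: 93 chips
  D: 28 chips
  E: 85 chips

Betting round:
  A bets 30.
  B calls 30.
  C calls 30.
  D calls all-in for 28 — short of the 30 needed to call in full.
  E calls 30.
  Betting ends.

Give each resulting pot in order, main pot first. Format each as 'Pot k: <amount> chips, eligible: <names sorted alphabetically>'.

Contributions: A=30, B=30, C=30, D=28, E=30
Pot levels (distinct totals of non-folded players): 28, 30
Layer 1-28: 28 each from A, B, C, D, E = 28*5 = 140 chips; eligible A, B, C, D, E
Layer 29-30: 2 each from A, B, C, E = 2*4 = 8 chips; eligible A, B, C, E

Pot 1: 140 chips, eligible: A, B, C, D, E
Pot 2: 8 chips, eligible: A, B, C, E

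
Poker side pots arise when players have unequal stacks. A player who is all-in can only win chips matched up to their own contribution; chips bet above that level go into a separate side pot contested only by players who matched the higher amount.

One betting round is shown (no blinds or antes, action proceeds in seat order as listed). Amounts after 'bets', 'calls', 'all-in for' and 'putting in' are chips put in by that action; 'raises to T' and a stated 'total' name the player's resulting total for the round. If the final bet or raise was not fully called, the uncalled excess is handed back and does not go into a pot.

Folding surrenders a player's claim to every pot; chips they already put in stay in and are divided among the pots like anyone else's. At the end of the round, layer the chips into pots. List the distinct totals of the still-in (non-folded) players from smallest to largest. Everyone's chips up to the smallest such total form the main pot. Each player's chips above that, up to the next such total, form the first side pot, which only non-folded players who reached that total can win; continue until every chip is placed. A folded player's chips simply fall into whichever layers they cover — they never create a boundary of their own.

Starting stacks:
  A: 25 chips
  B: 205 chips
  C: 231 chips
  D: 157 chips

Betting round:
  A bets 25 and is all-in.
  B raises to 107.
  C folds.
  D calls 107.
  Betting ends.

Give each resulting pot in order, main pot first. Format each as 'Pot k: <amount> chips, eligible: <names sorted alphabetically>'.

Pot 1: 75 chips, eligible: A, B, D
Pot 2: 164 chips, eligible: B, D

Derivation:
Contributions: A=25, B=107, D=107
Folded: C
Pot levels (distinct totals of non-folded players): 25, 107
Layer 1-25: 25 each from A, B, D = 25*3 = 75 chips; eligible A, B, D
Layer 26-107: 82 each from B, D = 82*2 = 164 chips; eligible B, D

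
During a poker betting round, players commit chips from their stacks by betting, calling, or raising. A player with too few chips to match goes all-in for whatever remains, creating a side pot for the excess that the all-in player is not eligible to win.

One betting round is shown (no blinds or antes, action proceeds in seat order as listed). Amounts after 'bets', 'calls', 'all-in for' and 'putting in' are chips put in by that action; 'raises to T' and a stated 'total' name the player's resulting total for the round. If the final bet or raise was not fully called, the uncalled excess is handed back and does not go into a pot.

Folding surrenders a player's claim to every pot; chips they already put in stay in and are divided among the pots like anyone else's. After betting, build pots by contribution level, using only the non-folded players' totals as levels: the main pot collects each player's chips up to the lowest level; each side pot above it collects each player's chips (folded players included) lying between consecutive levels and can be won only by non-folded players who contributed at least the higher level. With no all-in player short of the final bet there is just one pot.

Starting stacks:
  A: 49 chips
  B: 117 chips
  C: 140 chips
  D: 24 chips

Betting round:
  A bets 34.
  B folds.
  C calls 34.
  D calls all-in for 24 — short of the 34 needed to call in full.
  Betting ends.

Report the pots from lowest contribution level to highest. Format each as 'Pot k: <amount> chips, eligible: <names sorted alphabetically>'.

Contributions: A=34, C=34, D=24
Folded: B
Pot levels (distinct totals of non-folded players): 24, 34
Layer 1-24: 24 each from A, C, D = 24*3 = 72 chips; eligible A, C, D
Layer 25-34: 10 each from A, C = 10*2 = 20 chips; eligible A, C

Pot 1: 72 chips, eligible: A, C, D
Pot 2: 20 chips, eligible: A, C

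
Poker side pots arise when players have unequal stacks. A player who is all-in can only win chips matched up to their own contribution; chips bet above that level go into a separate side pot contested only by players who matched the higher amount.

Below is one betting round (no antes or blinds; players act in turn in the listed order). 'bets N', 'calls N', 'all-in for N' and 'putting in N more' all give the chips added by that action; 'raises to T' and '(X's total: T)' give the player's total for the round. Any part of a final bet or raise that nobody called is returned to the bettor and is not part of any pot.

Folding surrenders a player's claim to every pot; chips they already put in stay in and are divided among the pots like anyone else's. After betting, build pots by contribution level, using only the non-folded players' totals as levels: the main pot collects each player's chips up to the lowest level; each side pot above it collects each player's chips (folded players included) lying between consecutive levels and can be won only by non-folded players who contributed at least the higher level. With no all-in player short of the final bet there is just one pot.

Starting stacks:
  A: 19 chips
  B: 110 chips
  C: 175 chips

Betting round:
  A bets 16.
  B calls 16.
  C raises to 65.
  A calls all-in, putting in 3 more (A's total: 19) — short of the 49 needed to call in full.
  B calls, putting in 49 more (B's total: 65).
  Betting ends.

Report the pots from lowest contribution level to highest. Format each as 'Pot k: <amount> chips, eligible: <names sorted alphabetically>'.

Pot 1: 57 chips, eligible: A, B, C
Pot 2: 92 chips, eligible: B, C

Derivation:
Contributions: A=19, B=65, C=65
Pot levels (distinct totals of non-folded players): 19, 65
Layer 1-19: 19 each from A, B, C = 19*3 = 57 chips; eligible A, B, C
Layer 20-65: 46 each from B, C = 46*2 = 92 chips; eligible B, C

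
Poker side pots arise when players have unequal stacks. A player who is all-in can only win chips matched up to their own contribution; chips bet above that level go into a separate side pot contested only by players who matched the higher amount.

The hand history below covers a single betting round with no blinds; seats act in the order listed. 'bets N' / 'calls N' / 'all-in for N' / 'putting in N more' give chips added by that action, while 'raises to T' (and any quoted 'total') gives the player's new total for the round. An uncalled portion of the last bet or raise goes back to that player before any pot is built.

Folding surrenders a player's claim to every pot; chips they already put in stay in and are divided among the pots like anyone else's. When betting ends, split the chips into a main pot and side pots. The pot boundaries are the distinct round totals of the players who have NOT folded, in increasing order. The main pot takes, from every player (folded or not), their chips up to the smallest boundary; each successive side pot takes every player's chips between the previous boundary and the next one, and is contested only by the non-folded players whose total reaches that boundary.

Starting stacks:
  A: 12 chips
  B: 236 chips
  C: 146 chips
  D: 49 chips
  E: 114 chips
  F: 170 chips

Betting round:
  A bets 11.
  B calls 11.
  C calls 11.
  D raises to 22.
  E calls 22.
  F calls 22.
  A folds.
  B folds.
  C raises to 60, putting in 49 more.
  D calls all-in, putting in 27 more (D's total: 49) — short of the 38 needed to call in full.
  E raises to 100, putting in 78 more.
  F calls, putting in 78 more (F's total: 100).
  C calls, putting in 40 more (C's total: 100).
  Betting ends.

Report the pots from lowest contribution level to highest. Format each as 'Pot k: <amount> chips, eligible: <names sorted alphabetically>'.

Pot 1: 218 chips, eligible: C, D, E, F
Pot 2: 153 chips, eligible: C, E, F

Derivation:
Contributions: A=11, B=11, C=100, D=49, E=100, F=100
Folded: A, B
Pot levels (distinct totals of non-folded players): 49, 100
Layer 1-49: A 11 + B 11 + C 49 + D 49 + E 49 + F 49 = 218 chips; eligible C, D, E, F
Layer 50-100: 51 each from C, E, F = 51*3 = 153 chips; eligible C, E, F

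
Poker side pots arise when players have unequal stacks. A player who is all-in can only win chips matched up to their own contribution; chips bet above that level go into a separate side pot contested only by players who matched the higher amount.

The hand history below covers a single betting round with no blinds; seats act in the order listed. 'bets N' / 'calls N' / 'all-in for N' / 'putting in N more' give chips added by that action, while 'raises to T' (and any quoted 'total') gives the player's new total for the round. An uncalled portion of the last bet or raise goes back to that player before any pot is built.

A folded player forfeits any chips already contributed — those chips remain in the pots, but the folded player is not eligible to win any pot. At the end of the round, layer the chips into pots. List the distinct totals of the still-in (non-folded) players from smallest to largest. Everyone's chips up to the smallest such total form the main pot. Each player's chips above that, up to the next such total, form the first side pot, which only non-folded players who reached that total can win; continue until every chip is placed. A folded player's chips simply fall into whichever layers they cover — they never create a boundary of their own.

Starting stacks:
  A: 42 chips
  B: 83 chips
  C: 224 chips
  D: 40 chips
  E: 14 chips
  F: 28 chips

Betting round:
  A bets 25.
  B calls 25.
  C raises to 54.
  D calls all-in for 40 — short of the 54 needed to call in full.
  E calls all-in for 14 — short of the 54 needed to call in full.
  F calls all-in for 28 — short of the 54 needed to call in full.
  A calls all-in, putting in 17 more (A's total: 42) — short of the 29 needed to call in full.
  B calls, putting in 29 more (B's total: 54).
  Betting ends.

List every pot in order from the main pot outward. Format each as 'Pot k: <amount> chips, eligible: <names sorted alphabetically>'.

Contributions: A=42, B=54, C=54, D=40, E=14, F=28
Pot levels (distinct totals of non-folded players): 14, 28, 40, 42, 54
Layer 1-14: 14 each from A, B, C, D, E, F = 14*6 = 84 chips; eligible A, B, C, D, E, F
Layer 15-28: 14 each from A, B, C, D, F = 14*5 = 70 chips; eligible A, B, C, D, F
Layer 29-40: 12 each from A, B, C, D = 12*4 = 48 chips; eligible A, B, C, D
Layer 41-42: 2 each from A, B, C = 2*3 = 6 chips; eligible A, B, C
Layer 43-54: 12 each from B, C = 12*2 = 24 chips; eligible B, C

Pot 1: 84 chips, eligible: A, B, C, D, E, F
Pot 2: 70 chips, eligible: A, B, C, D, F
Pot 3: 48 chips, eligible: A, B, C, D
Pot 4: 6 chips, eligible: A, B, C
Pot 5: 24 chips, eligible: B, C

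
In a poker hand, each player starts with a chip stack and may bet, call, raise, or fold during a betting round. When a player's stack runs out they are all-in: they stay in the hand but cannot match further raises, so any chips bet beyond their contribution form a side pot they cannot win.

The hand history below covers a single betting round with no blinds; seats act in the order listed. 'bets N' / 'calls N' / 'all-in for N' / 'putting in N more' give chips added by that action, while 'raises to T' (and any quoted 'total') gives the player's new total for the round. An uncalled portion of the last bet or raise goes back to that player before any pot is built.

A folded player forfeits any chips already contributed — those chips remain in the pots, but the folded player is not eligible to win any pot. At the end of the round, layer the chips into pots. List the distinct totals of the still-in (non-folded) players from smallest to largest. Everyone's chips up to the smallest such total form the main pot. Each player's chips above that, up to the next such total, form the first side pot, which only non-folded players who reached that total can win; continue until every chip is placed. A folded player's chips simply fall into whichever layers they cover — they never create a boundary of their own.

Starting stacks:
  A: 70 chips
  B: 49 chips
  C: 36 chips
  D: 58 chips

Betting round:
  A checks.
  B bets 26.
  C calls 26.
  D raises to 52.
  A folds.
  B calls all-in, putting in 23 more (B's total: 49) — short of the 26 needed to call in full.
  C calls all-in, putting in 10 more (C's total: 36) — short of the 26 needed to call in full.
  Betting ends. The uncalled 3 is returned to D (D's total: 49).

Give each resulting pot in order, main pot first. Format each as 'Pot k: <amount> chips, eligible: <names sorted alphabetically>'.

Pot 1: 108 chips, eligible: B, C, D
Pot 2: 26 chips, eligible: B, D

Derivation:
Contributions (after 3 returned to D): B=49, C=36, D=49
Folded: A
Pot levels (distinct totals of non-folded players): 36, 49
Layer 1-36: 36 each from B, C, D = 36*3 = 108 chips; eligible B, C, D
Layer 37-49: 13 each from B, D = 13*2 = 26 chips; eligible B, D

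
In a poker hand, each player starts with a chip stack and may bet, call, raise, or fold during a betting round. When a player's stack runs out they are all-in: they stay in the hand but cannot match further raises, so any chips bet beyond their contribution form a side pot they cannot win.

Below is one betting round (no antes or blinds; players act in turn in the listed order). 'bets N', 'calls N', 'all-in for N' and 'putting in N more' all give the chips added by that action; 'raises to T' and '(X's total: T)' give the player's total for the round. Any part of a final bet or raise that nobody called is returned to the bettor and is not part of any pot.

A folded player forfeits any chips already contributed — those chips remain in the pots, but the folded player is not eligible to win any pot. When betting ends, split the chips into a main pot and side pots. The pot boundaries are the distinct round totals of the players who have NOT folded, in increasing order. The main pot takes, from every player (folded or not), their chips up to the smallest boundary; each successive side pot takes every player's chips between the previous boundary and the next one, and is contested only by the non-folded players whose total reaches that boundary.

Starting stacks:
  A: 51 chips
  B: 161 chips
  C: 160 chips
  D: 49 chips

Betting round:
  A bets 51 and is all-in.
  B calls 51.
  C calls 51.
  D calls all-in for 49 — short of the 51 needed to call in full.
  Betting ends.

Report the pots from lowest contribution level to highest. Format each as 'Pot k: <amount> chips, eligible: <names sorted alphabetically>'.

Contributions: A=51, B=51, C=51, D=49
Pot levels (distinct totals of non-folded players): 49, 51
Layer 1-49: 49 each from A, B, C, D = 49*4 = 196 chips; eligible A, B, C, D
Layer 50-51: 2 each from A, B, C = 2*3 = 6 chips; eligible A, B, C

Pot 1: 196 chips, eligible: A, B, C, D
Pot 2: 6 chips, eligible: A, B, C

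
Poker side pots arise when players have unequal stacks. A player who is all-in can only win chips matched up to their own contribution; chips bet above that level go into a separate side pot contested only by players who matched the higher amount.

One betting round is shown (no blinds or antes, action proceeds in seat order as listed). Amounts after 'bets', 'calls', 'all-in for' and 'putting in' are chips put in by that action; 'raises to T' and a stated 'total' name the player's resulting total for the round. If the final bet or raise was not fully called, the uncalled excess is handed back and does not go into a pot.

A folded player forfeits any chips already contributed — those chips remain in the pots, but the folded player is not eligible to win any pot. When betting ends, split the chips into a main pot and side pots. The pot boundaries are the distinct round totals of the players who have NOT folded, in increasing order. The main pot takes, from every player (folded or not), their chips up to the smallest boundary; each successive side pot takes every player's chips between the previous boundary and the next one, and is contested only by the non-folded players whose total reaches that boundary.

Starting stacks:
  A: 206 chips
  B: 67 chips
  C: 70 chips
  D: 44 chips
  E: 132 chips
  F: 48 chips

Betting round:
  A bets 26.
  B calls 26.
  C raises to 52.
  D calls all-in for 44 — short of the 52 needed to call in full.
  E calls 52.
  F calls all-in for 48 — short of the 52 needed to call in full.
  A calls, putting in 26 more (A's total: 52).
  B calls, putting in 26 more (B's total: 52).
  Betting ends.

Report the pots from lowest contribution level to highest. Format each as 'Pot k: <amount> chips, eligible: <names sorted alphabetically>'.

Pot 1: 264 chips, eligible: A, B, C, D, E, F
Pot 2: 20 chips, eligible: A, B, C, E, F
Pot 3: 16 chips, eligible: A, B, C, E

Derivation:
Contributions: A=52, B=52, C=52, D=44, E=52, F=48
Pot levels (distinct totals of non-folded players): 44, 48, 52
Layer 1-44: 44 each from A, B, C, D, E, F = 44*6 = 264 chips; eligible A, B, C, D, E, F
Layer 45-48: 4 each from A, B, C, E, F = 4*5 = 20 chips; eligible A, B, C, E, F
Layer 49-52: 4 each from A, B, C, E = 4*4 = 16 chips; eligible A, B, C, E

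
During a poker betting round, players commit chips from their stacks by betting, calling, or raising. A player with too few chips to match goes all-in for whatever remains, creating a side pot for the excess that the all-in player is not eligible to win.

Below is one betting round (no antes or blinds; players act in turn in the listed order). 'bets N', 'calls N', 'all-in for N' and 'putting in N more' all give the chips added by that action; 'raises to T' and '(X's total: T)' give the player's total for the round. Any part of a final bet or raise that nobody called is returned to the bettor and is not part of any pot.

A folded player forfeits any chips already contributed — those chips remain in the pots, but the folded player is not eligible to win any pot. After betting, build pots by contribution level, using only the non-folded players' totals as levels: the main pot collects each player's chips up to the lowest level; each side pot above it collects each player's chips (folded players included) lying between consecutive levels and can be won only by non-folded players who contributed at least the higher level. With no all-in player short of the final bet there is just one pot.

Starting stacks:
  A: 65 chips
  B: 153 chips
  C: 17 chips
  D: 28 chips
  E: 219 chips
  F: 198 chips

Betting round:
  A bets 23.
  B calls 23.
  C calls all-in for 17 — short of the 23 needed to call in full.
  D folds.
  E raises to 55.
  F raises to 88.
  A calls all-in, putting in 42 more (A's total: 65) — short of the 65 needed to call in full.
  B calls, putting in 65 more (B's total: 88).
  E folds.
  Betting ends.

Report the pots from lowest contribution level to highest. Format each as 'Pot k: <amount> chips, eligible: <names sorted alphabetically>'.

Pot 1: 85 chips, eligible: A, B, C, F
Pot 2: 182 chips, eligible: A, B, F
Pot 3: 46 chips, eligible: B, F

Derivation:
Contributions: A=65, B=88, C=17, E=55, F=88
Folded: D, E
Pot levels (distinct totals of non-folded players): 17, 65, 88
Layer 1-17: 17 each from A, B, C, E, F = 17*5 = 85 chips; eligible A, B, C, F
Layer 18-65: A 48 + B 48 + E 38 + F 48 = 182 chips; eligible A, B, F
Layer 66-88: 23 each from B, F = 23*2 = 46 chips; eligible B, F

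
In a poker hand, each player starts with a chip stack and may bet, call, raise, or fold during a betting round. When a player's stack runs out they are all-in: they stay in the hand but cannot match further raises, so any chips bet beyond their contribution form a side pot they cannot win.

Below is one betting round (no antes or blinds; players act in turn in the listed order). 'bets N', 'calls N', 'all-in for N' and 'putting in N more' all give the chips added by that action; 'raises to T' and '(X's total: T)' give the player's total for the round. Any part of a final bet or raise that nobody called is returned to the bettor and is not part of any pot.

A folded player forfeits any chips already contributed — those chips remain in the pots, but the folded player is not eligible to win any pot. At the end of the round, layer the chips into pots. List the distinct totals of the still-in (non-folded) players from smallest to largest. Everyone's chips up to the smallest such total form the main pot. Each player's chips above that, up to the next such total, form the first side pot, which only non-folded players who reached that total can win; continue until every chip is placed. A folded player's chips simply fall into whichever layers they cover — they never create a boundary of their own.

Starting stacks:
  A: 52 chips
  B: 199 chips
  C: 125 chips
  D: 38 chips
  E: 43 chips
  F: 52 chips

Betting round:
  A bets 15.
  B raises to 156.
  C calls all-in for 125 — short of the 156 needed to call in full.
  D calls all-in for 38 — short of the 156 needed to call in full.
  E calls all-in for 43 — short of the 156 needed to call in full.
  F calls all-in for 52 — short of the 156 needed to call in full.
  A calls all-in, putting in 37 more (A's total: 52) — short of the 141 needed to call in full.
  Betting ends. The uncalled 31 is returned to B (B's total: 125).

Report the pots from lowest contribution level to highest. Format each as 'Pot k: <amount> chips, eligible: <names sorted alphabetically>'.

Contributions (after 31 returned to B): A=52, B=125, C=125, D=38, E=43, F=52
Pot levels (distinct totals of non-folded players): 38, 43, 52, 125
Layer 1-38: 38 each from A, B, C, D, E, F = 38*6 = 228 chips; eligible A, B, C, D, E, F
Layer 39-43: 5 each from A, B, C, E, F = 5*5 = 25 chips; eligible A, B, C, E, F
Layer 44-52: 9 each from A, B, C, F = 9*4 = 36 chips; eligible A, B, C, F
Layer 53-125: 73 each from B, C = 73*2 = 146 chips; eligible B, C

Pot 1: 228 chips, eligible: A, B, C, D, E, F
Pot 2: 25 chips, eligible: A, B, C, E, F
Pot 3: 36 chips, eligible: A, B, C, F
Pot 4: 146 chips, eligible: B, C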